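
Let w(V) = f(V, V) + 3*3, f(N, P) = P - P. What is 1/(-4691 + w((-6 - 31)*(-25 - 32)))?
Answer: -1/4682 ≈ -0.00021358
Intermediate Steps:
f(N, P) = 0
w(V) = 9 (w(V) = 0 + 3*3 = 0 + 9 = 9)
1/(-4691 + w((-6 - 31)*(-25 - 32))) = 1/(-4691 + 9) = 1/(-4682) = -1/4682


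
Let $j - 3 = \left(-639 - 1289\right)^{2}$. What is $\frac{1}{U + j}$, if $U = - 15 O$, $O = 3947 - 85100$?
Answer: $\frac{1}{4934482} \approx 2.0266 \cdot 10^{-7}$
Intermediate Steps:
$O = -81153$
$j = 3717187$ ($j = 3 + \left(-639 - 1289\right)^{2} = 3 + \left(-1928\right)^{2} = 3 + 3717184 = 3717187$)
$U = 1217295$ ($U = \left(-15\right) \left(-81153\right) = 1217295$)
$\frac{1}{U + j} = \frac{1}{1217295 + 3717187} = \frac{1}{4934482}$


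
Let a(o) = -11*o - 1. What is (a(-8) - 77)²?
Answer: 100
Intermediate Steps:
a(o) = -1 - 11*o
(a(-8) - 77)² = ((-1 - 11*(-8)) - 77)² = ((-1 + 88) - 77)² = (87 - 77)² = 10² = 100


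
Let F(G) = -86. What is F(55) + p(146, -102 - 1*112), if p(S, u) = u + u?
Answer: -514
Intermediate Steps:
p(S, u) = 2*u
F(55) + p(146, -102 - 1*112) = -86 + 2*(-102 - 1*112) = -86 + 2*(-102 - 112) = -86 + 2*(-214) = -86 - 428 = -514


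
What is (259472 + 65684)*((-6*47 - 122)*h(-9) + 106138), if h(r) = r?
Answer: 35693674744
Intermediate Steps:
(259472 + 65684)*((-6*47 - 122)*h(-9) + 106138) = (259472 + 65684)*((-6*47 - 122)*(-9) + 106138) = 325156*((-282 - 122)*(-9) + 106138) = 325156*(-404*(-9) + 106138) = 325156*(3636 + 106138) = 325156*109774 = 35693674744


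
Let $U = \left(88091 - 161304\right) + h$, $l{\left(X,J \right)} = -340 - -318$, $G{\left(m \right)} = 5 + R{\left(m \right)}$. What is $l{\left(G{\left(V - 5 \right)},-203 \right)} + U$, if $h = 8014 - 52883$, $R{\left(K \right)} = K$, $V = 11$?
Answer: $-118104$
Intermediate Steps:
$h = -44869$
$G{\left(m \right)} = 5 + m$
$l{\left(X,J \right)} = -22$ ($l{\left(X,J \right)} = -340 + 318 = -22$)
$U = -118082$ ($U = \left(88091 - 161304\right) - 44869 = -73213 - 44869 = -118082$)
$l{\left(G{\left(V - 5 \right)},-203 \right)} + U = -22 - 118082 = -118104$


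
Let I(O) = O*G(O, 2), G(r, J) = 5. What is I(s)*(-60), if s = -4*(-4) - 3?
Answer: -3900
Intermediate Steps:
s = 13 (s = 16 - 3 = 13)
I(O) = 5*O (I(O) = O*5 = 5*O)
I(s)*(-60) = (5*13)*(-60) = 65*(-60) = -3900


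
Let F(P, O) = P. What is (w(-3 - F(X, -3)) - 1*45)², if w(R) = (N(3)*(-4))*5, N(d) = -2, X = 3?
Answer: 25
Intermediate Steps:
w(R) = 40 (w(R) = -2*(-4)*5 = 8*5 = 40)
(w(-3 - F(X, -3)) - 1*45)² = (40 - 1*45)² = (40 - 45)² = (-5)² = 25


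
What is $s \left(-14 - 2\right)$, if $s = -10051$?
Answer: $160816$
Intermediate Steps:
$s \left(-14 - 2\right) = - 10051 \left(-14 - 2\right) = \left(-10051\right) \left(-16\right) = 160816$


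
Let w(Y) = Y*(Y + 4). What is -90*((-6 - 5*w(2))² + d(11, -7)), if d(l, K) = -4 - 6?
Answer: -391140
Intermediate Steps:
d(l, K) = -10
w(Y) = Y*(4 + Y)
-90*((-6 - 5*w(2))² + d(11, -7)) = -90*((-6 - 10*(4 + 2))² - 10) = -90*((-6 - 10*6)² - 10) = -90*((-6 - 5*12)² - 10) = -90*((-6 - 60)² - 10) = -90*((-66)² - 10) = -90*(4356 - 10) = -90*4346 = -391140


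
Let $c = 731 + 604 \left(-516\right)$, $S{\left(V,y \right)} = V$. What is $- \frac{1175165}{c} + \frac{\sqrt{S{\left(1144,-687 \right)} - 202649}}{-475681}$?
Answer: $\frac{1175165}{310933} - \frac{i \sqrt{201505}}{475681} \approx 3.7795 - 0.00094368 i$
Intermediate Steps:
$c = -310933$ ($c = 731 - 311664 = -310933$)
$- \frac{1175165}{c} + \frac{\sqrt{S{\left(1144,-687 \right)} - 202649}}{-475681} = - \frac{1175165}{-310933} + \frac{\sqrt{1144 - 202649}}{-475681} = \left(-1175165\right) \left(- \frac{1}{310933}\right) + \sqrt{-201505} \left(- \frac{1}{475681}\right) = \frac{1175165}{310933} + i \sqrt{201505} \left(- \frac{1}{475681}\right) = \frac{1175165}{310933} - \frac{i \sqrt{201505}}{475681}$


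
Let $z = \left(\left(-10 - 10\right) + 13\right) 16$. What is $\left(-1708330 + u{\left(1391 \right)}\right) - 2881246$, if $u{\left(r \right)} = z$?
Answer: $-4589688$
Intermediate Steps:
$z = -112$ ($z = \left(-20 + 13\right) 16 = \left(-7\right) 16 = -112$)
$u{\left(r \right)} = -112$
$\left(-1708330 + u{\left(1391 \right)}\right) - 2881246 = \left(-1708330 - 112\right) - 2881246 = -1708442 - 2881246 = -4589688$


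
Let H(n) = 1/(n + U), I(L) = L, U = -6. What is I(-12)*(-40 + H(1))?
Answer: 2412/5 ≈ 482.40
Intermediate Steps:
H(n) = 1/(-6 + n) (H(n) = 1/(n - 6) = 1/(-6 + n))
I(-12)*(-40 + H(1)) = -12*(-40 + 1/(-6 + 1)) = -12*(-40 + 1/(-5)) = -12*(-40 - ⅕) = -12*(-201/5) = 2412/5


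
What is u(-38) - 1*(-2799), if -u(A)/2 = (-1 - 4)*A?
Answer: 2419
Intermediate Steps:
u(A) = 10*A (u(A) = -2*(-1 - 4)*A = -(-10)*A = 10*A)
u(-38) - 1*(-2799) = 10*(-38) - 1*(-2799) = -380 + 2799 = 2419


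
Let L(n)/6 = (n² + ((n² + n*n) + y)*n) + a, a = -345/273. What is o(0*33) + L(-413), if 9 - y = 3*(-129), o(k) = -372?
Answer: -76922137800/91 ≈ -8.4530e+8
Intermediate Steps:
y = 396 (y = 9 - 3*(-129) = 9 - 1*(-387) = 9 + 387 = 396)
a = -115/91 (a = -345*1/273 = -115/91 ≈ -1.2637)
L(n) = -690/91 + 6*n² + 6*n*(396 + 2*n²) (L(n) = 6*((n² + ((n² + n*n) + 396)*n) - 115/91) = 6*((n² + ((n² + n²) + 396)*n) - 115/91) = 6*((n² + (2*n² + 396)*n) - 115/91) = 6*((n² + (396 + 2*n²)*n) - 115/91) = 6*((n² + n*(396 + 2*n²)) - 115/91) = 6*(-115/91 + n² + n*(396 + 2*n²)) = -690/91 + 6*n² + 6*n*(396 + 2*n²))
o(0*33) + L(-413) = -372 + (-690/91 + 6*(-413)² + 12*(-413)³ + 2376*(-413)) = -372 + (-690/91 + 6*170569 + 12*(-70444997) - 981288) = -372 + (-690/91 + 1023414 - 845339964 - 981288) = -372 - 76922103948/91 = -76922137800/91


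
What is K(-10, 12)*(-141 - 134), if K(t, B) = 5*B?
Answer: -16500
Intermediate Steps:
K(-10, 12)*(-141 - 134) = (5*12)*(-141 - 134) = 60*(-275) = -16500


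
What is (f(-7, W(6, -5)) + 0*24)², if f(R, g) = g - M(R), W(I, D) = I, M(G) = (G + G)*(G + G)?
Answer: 36100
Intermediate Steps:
M(G) = 4*G² (M(G) = (2*G)*(2*G) = 4*G²)
f(R, g) = g - 4*R²
(f(-7, W(6, -5)) + 0*24)² = ((6 - 4*(-7)²) + 0*24)² = ((6 - 4*49) + 0)² = ((6 - 196) + 0)² = (-190 + 0)² = (-190)² = 36100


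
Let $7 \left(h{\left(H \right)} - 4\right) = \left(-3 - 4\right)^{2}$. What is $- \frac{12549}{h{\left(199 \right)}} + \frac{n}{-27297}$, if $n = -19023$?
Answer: $- \frac{114113600}{100089} \approx -1140.1$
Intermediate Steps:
$h{\left(H \right)} = 11$ ($h{\left(H \right)} = 4 + \frac{\left(-3 - 4\right)^{2}}{7} = 4 + \frac{\left(-7\right)^{2}}{7} = 4 + \frac{1}{7} \cdot 49 = 4 + 7 = 11$)
$- \frac{12549}{h{\left(199 \right)}} + \frac{n}{-27297} = - \frac{12549}{11} - \frac{19023}{-27297} = \left(-12549\right) \frac{1}{11} - - \frac{6341}{9099} = - \frac{12549}{11} + \frac{6341}{9099} = - \frac{114113600}{100089}$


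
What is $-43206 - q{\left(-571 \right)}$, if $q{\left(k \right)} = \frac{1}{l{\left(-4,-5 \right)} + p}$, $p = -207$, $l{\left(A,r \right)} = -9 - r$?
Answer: $- \frac{9116465}{211} \approx -43206.0$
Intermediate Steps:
$q{\left(k \right)} = - \frac{1}{211}$ ($q{\left(k \right)} = \frac{1}{\left(-9 - -5\right) - 207} = \frac{1}{\left(-9 + 5\right) - 207} = \frac{1}{-4 - 207} = \frac{1}{-211} = - \frac{1}{211}$)
$-43206 - q{\left(-571 \right)} = -43206 - - \frac{1}{211} = -43206 + \frac{1}{211} = - \frac{9116465}{211}$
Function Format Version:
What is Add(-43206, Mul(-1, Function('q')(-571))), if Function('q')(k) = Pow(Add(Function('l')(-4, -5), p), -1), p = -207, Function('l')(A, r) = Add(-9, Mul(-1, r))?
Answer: Rational(-9116465, 211) ≈ -43206.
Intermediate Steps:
Function('q')(k) = Rational(-1, 211) (Function('q')(k) = Pow(Add(Add(-9, Mul(-1, -5)), -207), -1) = Pow(Add(Add(-9, 5), -207), -1) = Pow(Add(-4, -207), -1) = Pow(-211, -1) = Rational(-1, 211))
Add(-43206, Mul(-1, Function('q')(-571))) = Add(-43206, Mul(-1, Rational(-1, 211))) = Add(-43206, Rational(1, 211)) = Rational(-9116465, 211)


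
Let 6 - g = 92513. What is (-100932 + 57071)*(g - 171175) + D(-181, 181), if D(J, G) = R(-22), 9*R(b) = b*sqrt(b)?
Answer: 11565356202 - 22*I*sqrt(22)/9 ≈ 1.1565e+10 - 11.465*I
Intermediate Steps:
g = -92507 (g = 6 - 1*92513 = 6 - 92513 = -92507)
R(b) = b**(3/2)/9 (R(b) = (b*sqrt(b))/9 = b**(3/2)/9)
D(J, G) = -22*I*sqrt(22)/9 (D(J, G) = (-22)**(3/2)/9 = (-22*I*sqrt(22))/9 = -22*I*sqrt(22)/9)
(-100932 + 57071)*(g - 171175) + D(-181, 181) = (-100932 + 57071)*(-92507 - 171175) - 22*I*sqrt(22)/9 = -43861*(-263682) - 22*I*sqrt(22)/9 = 11565356202 - 22*I*sqrt(22)/9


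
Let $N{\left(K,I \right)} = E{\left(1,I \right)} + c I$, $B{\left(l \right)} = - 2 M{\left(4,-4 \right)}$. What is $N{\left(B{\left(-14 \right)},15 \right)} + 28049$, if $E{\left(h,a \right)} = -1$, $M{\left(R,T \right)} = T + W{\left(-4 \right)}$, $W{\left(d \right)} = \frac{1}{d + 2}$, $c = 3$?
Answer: $28093$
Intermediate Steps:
$W{\left(d \right)} = \frac{1}{2 + d}$
$M{\left(R,T \right)} = - \frac{1}{2} + T$ ($M{\left(R,T \right)} = T + \frac{1}{2 - 4} = T + \frac{1}{-2} = T - \frac{1}{2} = - \frac{1}{2} + T$)
$B{\left(l \right)} = 9$ ($B{\left(l \right)} = - 2 \left(- \frac{1}{2} - 4\right) = \left(-2\right) \left(- \frac{9}{2}\right) = 9$)
$N{\left(K,I \right)} = -1 + 3 I$
$N{\left(B{\left(-14 \right)},15 \right)} + 28049 = \left(-1 + 3 \cdot 15\right) + 28049 = \left(-1 + 45\right) + 28049 = 44 + 28049 = 28093$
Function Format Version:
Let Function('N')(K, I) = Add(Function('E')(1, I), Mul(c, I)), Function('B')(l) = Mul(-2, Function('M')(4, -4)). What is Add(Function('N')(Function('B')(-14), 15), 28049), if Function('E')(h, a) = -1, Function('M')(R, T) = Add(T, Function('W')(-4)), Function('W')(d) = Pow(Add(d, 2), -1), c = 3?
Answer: 28093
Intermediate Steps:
Function('W')(d) = Pow(Add(2, d), -1)
Function('M')(R, T) = Add(Rational(-1, 2), T) (Function('M')(R, T) = Add(T, Pow(Add(2, -4), -1)) = Add(T, Pow(-2, -1)) = Add(T, Rational(-1, 2)) = Add(Rational(-1, 2), T))
Function('B')(l) = 9 (Function('B')(l) = Mul(-2, Add(Rational(-1, 2), -4)) = Mul(-2, Rational(-9, 2)) = 9)
Function('N')(K, I) = Add(-1, Mul(3, I))
Add(Function('N')(Function('B')(-14), 15), 28049) = Add(Add(-1, Mul(3, 15)), 28049) = Add(Add(-1, 45), 28049) = Add(44, 28049) = 28093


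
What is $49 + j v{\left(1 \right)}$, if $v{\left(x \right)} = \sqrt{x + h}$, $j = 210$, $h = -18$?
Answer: $49 + 210 i \sqrt{17} \approx 49.0 + 865.85 i$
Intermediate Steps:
$v{\left(x \right)} = \sqrt{-18 + x}$ ($v{\left(x \right)} = \sqrt{x - 18} = \sqrt{-18 + x}$)
$49 + j v{\left(1 \right)} = 49 + 210 \sqrt{-18 + 1} = 49 + 210 \sqrt{-17} = 49 + 210 i \sqrt{17}$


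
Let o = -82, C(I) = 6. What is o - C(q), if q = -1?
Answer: -88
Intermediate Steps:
o - C(q) = -82 - 1*6 = -82 - 6 = -88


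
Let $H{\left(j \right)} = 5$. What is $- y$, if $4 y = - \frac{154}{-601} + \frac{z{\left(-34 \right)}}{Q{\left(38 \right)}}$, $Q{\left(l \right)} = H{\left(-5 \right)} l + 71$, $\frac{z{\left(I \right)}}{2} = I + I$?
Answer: $\frac{20771}{313722} \approx 0.066208$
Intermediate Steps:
$z{\left(I \right)} = 4 I$ ($z{\left(I \right)} = 2 \left(I + I\right) = 2 \cdot 2 I = 4 I$)
$Q{\left(l \right)} = 71 + 5 l$ ($Q{\left(l \right)} = 5 l + 71 = 71 + 5 l$)
$y = - \frac{20771}{313722}$ ($y = \frac{- \frac{154}{-601} + \frac{4 \left(-34\right)}{71 + 5 \cdot 38}}{4} = \frac{\left(-154\right) \left(- \frac{1}{601}\right) - \frac{136}{71 + 190}}{4} = \frac{\frac{154}{601} - \frac{136}{261}}{4} = \frac{1}{4} \left(- \frac{41542}{156861}\right) = - \frac{20771}{313722} \approx -0.066208$)
$- y = \left(-1\right) \left(- \frac{20771}{313722}\right) = \frac{20771}{313722}$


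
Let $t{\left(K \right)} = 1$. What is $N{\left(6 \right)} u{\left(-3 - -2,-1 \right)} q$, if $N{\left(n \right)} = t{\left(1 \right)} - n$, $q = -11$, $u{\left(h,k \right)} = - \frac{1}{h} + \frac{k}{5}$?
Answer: $44$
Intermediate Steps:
$u{\left(h,k \right)} = - \frac{1}{h} + \frac{k}{5}$ ($u{\left(h,k \right)} = - \frac{1}{h} + k \frac{1}{5} = - \frac{1}{h} + \frac{k}{5}$)
$N{\left(n \right)} = 1 - n$
$N{\left(6 \right)} u{\left(-3 - -2,-1 \right)} q = \left(1 - 6\right) \left(- \frac{1}{-3 - -2} + \frac{1}{5} \left(-1\right)\right) \left(-11\right) = \left(1 - 6\right) \left(- \frac{1}{-3 + 2} - \frac{1}{5}\right) \left(-11\right) = - 5 \left(- \frac{1}{-1} - \frac{1}{5}\right) \left(-11\right) = - 5 \left(\left(-1\right) \left(-1\right) - \frac{1}{5}\right) \left(-11\right) = - 5 \left(1 - \frac{1}{5}\right) \left(-11\right) = \left(-5\right) \frac{4}{5} \left(-11\right) = \left(-4\right) \left(-11\right) = 44$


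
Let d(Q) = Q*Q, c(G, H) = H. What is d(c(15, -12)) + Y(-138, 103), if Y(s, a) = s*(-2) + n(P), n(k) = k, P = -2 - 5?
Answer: 413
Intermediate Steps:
P = -7
d(Q) = Q**2
Y(s, a) = -7 - 2*s (Y(s, a) = s*(-2) - 7 = -2*s - 7 = -7 - 2*s)
d(c(15, -12)) + Y(-138, 103) = (-12)**2 + (-7 - 2*(-138)) = 144 + (-7 + 276) = 144 + 269 = 413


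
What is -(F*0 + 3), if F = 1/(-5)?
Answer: -3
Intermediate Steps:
F = -⅕ ≈ -0.20000
-(F*0 + 3) = -(-⅕*0 + 3) = -(0 + 3) = -1*3 = -3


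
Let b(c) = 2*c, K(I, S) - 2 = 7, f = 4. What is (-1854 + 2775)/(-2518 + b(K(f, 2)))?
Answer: -921/2500 ≈ -0.36840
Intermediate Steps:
K(I, S) = 9 (K(I, S) = 2 + 7 = 9)
(-1854 + 2775)/(-2518 + b(K(f, 2))) = (-1854 + 2775)/(-2518 + 2*9) = 921/(-2518 + 18) = 921/(-2500) = 921*(-1/2500) = -921/2500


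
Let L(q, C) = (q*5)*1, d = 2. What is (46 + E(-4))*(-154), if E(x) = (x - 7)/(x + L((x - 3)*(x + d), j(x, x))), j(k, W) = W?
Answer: -21175/3 ≈ -7058.3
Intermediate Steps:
L(q, C) = 5*q (L(q, C) = (5*q)*1 = 5*q)
E(x) = (-7 + x)/(x + 5*(-3 + x)*(2 + x)) (E(x) = (x - 7)/(x + 5*((x - 3)*(x + 2))) = (-7 + x)/(x + 5*((-3 + x)*(2 + x))) = (-7 + x)/(x + 5*(-3 + x)*(2 + x)))
(46 + E(-4))*(-154) = (46 + (7 - 1*(-4))/(30 - 5*(-4)**2 + 4*(-4)))*(-154) = (46 + (7 + 4)/(30 - 5*16 - 16))*(-154) = (46 + 11/(30 - 80 - 16))*(-154) = (46 + 11/(-66))*(-154) = (46 - 1/66*11)*(-154) = (46 - 1/6)*(-154) = (275/6)*(-154) = -21175/3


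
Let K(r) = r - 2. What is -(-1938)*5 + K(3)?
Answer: 9691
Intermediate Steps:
K(r) = -2 + r
-(-1938)*5 + K(3) = -(-1938)*5 + (-2 + 3) = -102*(-95) + 1 = 9690 + 1 = 9691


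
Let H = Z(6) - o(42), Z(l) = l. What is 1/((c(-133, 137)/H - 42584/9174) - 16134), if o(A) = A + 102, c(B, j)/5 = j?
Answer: -70334/1135444355 ≈ -6.1944e-5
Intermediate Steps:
c(B, j) = 5*j
o(A) = 102 + A
H = -138 (H = 6 - (102 + 42) = 6 - 1*144 = 6 - 144 = -138)
1/((c(-133, 137)/H - 42584/9174) - 16134) = 1/(((5*137)/(-138) - 42584/9174) - 16134) = 1/((685*(-1/138) - 42584*1/9174) - 16134) = 1/((-685/138 - 21292/4587) - 16134) = 1/(-675599/70334 - 16134) = 1/(-1135444355/70334) = -70334/1135444355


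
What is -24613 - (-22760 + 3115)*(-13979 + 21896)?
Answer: 155504852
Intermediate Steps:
-24613 - (-22760 + 3115)*(-13979 + 21896) = -24613 - (-19645)*7917 = -24613 - 1*(-155529465) = -24613 + 155529465 = 155504852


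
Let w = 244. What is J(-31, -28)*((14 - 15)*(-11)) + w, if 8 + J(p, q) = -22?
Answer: -86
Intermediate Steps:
J(p, q) = -30 (J(p, q) = -8 - 22 = -30)
J(-31, -28)*((14 - 15)*(-11)) + w = -30*(14 - 15)*(-11) + 244 = -(-30)*(-11) + 244 = -30*11 + 244 = -330 + 244 = -86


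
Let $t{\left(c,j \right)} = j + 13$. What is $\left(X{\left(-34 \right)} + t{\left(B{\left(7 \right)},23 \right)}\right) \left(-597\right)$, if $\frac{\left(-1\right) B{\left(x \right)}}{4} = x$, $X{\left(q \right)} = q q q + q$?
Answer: $23463294$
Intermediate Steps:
$X{\left(q \right)} = q + q^{3}$ ($X{\left(q \right)} = q q^{2} + q = q^{3} + q = q + q^{3}$)
$B{\left(x \right)} = - 4 x$
$t{\left(c,j \right)} = 13 + j$
$\left(X{\left(-34 \right)} + t{\left(B{\left(7 \right)},23 \right)}\right) \left(-597\right) = \left(\left(-34 + \left(-34\right)^{3}\right) + \left(13 + 23\right)\right) \left(-597\right) = \left(\left(-34 - 39304\right) + 36\right) \left(-597\right) = \left(-39338 + 36\right) \left(-597\right) = \left(-39302\right) \left(-597\right) = 23463294$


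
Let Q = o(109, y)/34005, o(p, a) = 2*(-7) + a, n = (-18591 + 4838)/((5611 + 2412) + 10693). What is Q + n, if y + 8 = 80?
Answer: -466585237/636437580 ≈ -0.73312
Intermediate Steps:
y = 72 (y = -8 + 80 = 72)
n = -13753/18716 (n = -13753/(8023 + 10693) = -13753/18716 ≈ -0.73483)
o(p, a) = -14 + a
Q = 58/34005 (Q = (-14 + 72)/34005 = 58*(1/34005) = 58/34005 ≈ 0.0017056)
Q + n = 58/34005 - 13753/18716 = -466585237/636437580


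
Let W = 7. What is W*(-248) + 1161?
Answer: -575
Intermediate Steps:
W*(-248) + 1161 = 7*(-248) + 1161 = -1736 + 1161 = -575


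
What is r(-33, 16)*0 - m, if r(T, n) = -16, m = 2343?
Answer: -2343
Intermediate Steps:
r(-33, 16)*0 - m = -16*0 - 1*2343 = 0 - 2343 = -2343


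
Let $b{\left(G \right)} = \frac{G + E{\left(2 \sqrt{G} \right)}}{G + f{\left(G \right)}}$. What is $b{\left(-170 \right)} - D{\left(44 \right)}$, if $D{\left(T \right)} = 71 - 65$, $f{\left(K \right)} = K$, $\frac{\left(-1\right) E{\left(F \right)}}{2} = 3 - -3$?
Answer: $- \frac{929}{170} \approx -5.4647$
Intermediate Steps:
$E{\left(F \right)} = -12$ ($E{\left(F \right)} = - 2 \left(3 - -3\right) = - 2 \left(3 + 3\right) = \left(-2\right) 6 = -12$)
$b{\left(G \right)} = \frac{-12 + G}{2 G}$ ($b{\left(G \right)} = \frac{G - 12}{G + G} = \frac{-12 + G}{2 G}$)
$D{\left(T \right)} = 6$
$b{\left(-170 \right)} - D{\left(44 \right)} = \frac{-12 - 170}{2 \left(-170\right)} - 6 = \frac{1}{2} \left(- \frac{1}{170}\right) \left(-182\right) - 6 = \frac{91}{170} - 6 = - \frac{929}{170}$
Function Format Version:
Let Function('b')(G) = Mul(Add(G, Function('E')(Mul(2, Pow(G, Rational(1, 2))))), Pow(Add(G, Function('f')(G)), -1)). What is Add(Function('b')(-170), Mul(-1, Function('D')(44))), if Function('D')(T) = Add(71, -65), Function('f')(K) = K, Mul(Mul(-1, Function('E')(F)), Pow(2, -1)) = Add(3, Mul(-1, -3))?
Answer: Rational(-929, 170) ≈ -5.4647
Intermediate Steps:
Function('E')(F) = -12 (Function('E')(F) = Mul(-2, Add(3, Mul(-1, -3))) = Mul(-2, Add(3, 3)) = Mul(-2, 6) = -12)
Function('b')(G) = Mul(Rational(1, 2), Pow(G, -1), Add(-12, G)) (Function('b')(G) = Mul(Add(G, -12), Pow(Add(G, G), -1)) = Mul(Add(-12, G), Pow(Mul(2, G), -1)) = Mul(Add(-12, G), Mul(Rational(1, 2), Pow(G, -1))) = Mul(Rational(1, 2), Pow(G, -1), Add(-12, G)))
Function('D')(T) = 6
Add(Function('b')(-170), Mul(-1, Function('D')(44))) = Add(Mul(Rational(1, 2), Pow(-170, -1), Add(-12, -170)), Mul(-1, 6)) = Add(Mul(Rational(1, 2), Rational(-1, 170), -182), -6) = Add(Rational(91, 170), -6) = Rational(-929, 170)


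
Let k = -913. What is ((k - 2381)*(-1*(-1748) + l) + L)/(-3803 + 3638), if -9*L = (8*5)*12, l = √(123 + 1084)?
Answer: 17273896/495 + 1098*√1207/55 ≈ 35590.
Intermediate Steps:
l = √1207 ≈ 34.742
L = -160/3 (L = -8*5*12/9 = -40*12/9 = -⅑*480 = -160/3 ≈ -53.333)
((k - 2381)*(-1*(-1748) + l) + L)/(-3803 + 3638) = ((-913 - 2381)*(-1*(-1748) + √1207) - 160/3)/(-3803 + 3638) = (-3294*(1748 + √1207) - 160/3)/(-165) = ((-5757912 - 3294*√1207) - 160/3)*(-1/165) = (-17273896/3 - 3294*√1207)*(-1/165) = 17273896/495 + 1098*√1207/55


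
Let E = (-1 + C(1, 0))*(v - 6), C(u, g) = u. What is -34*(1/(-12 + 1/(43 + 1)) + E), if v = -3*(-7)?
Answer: 88/31 ≈ 2.8387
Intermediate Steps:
v = 21
E = 0 (E = (-1 + 1)*(21 - 6) = 0*15 = 0)
-34*(1/(-12 + 1/(43 + 1)) + E) = -34*(1/(-12 + 1/(43 + 1)) + 0) = -34*(1/(-12 + 1/44) + 0) = -34*(1/(-527/44) + 0) = -34*(-44/527 + 0) = -34*(-44/527) = 88/31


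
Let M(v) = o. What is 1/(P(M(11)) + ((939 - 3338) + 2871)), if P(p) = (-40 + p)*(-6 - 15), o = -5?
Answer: 1/1417 ≈ 0.00070572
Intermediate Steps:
M(v) = -5
P(p) = 840 - 21*p (P(p) = (-40 + p)*(-21) = 840 - 21*p)
1/(P(M(11)) + ((939 - 3338) + 2871)) = 1/((840 - 21*(-5)) + ((939 - 3338) + 2871)) = 1/((840 + 105) + (-2399 + 2871)) = 1/(945 + 472) = 1/1417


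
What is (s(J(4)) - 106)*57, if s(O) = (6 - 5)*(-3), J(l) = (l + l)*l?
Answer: -6213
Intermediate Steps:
J(l) = 2*l**2 (J(l) = (2*l)*l = 2*l**2)
s(O) = -3 (s(O) = 1*(-3) = -3)
(s(J(4)) - 106)*57 = (-3 - 106)*57 = -109*57 = -6213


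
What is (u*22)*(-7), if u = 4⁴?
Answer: -39424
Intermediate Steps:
u = 256
(u*22)*(-7) = (256*22)*(-7) = 5632*(-7) = -39424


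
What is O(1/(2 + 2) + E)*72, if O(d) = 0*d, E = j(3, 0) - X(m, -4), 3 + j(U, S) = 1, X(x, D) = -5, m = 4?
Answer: 0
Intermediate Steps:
j(U, S) = -2 (j(U, S) = -3 + 1 = -2)
E = 3 (E = -2 - 1*(-5) = -2 + 5 = 3)
O(d) = 0
O(1/(2 + 2) + E)*72 = 0*72 = 0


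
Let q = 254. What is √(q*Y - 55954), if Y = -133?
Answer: 2*I*√22434 ≈ 299.56*I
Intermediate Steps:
√(q*Y - 55954) = √(254*(-133) - 55954) = √(-33782 - 55954) = √(-89736) = 2*I*√22434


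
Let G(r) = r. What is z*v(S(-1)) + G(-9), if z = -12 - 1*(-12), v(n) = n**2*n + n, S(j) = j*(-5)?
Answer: -9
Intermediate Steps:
S(j) = -5*j
v(n) = n + n**3 (v(n) = n**3 + n = n + n**3)
z = 0 (z = -12 + 12 = 0)
z*v(S(-1)) + G(-9) = 0*(-5*(-1) + (-5*(-1))**3) - 9 = 0*(5 + 5**3) - 9 = 0*(5 + 125) - 9 = 0*130 - 9 = 0 - 9 = -9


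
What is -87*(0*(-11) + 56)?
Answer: -4872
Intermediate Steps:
-87*(0*(-11) + 56) = -87*(0 + 56) = -87*56 = -4872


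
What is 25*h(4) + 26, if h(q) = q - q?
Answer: 26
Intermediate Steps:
h(q) = 0
25*h(4) + 26 = 25*0 + 26 = 0 + 26 = 26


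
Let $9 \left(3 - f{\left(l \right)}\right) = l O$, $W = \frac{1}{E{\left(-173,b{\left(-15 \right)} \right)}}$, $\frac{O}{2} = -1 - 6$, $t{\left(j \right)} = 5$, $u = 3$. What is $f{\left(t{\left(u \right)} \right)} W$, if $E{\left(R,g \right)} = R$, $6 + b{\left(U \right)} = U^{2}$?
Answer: $- \frac{97}{1557} \approx -0.062299$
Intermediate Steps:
$b{\left(U \right)} = -6 + U^{2}$
$O = -14$ ($O = 2 \left(-1 - 6\right) = 2 \left(-7\right) = -14$)
$W = - \frac{1}{173}$ ($W = \frac{1}{-173} = - \frac{1}{173} \approx -0.0057803$)
$f{\left(l \right)} = 3 + \frac{14 l}{9}$ ($f{\left(l \right)} = 3 - \frac{l \left(-14\right)}{9} = 3 - \frac{\left(-14\right) l}{9} = 3 + \frac{14 l}{9}$)
$f{\left(t{\left(u \right)} \right)} W = \left(3 + \frac{14}{9} \cdot 5\right) \left(- \frac{1}{173}\right) = \left(3 + \frac{70}{9}\right) \left(- \frac{1}{173}\right) = \frac{97}{9} \left(- \frac{1}{173}\right) = - \frac{97}{1557}$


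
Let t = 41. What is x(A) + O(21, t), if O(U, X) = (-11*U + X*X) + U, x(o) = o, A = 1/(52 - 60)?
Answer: 11767/8 ≈ 1470.9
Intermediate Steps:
A = -⅛ (A = 1/(-8) = -⅛ ≈ -0.12500)
O(U, X) = X² - 10*U (O(U, X) = (-11*U + X²) + U = (X² - 11*U) + U = X² - 10*U)
x(A) + O(21, t) = -⅛ + (41² - 10*21) = -⅛ + (1681 - 210) = -⅛ + 1471 = 11767/8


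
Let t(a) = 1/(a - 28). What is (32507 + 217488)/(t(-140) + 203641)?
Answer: 41999160/34211687 ≈ 1.2276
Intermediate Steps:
t(a) = 1/(-28 + a)
(32507 + 217488)/(t(-140) + 203641) = (32507 + 217488)/(1/(-28 - 140) + 203641) = 249995/(1/(-168) + 203641) = 249995/(-1/168 + 203641) = 249995/(34211687/168) = 249995*(168/34211687) = 41999160/34211687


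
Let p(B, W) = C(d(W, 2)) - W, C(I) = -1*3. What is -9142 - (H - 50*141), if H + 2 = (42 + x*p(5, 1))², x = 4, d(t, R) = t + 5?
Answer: -2766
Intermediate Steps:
d(t, R) = 5 + t
C(I) = -3
p(B, W) = -3 - W
H = 674 (H = -2 + (42 + 4*(-3 - 1*1))² = -2 + (42 + 4*(-3 - 1))² = -2 + (42 + 4*(-4))² = -2 + (42 - 16)² = -2 + 26² = -2 + 676 = 674)
-9142 - (H - 50*141) = -9142 - (674 - 50*141) = -9142 - (674 - 1*7050) = -9142 - (674 - 7050) = -9142 - 1*(-6376) = -9142 + 6376 = -2766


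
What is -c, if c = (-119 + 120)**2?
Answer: -1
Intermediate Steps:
c = 1 (c = 1**2 = 1)
-c = -1*1 = -1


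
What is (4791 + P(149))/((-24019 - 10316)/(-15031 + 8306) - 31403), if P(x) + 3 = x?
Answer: -6640265/42230168 ≈ -0.15724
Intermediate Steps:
P(x) = -3 + x
(4791 + P(149))/((-24019 - 10316)/(-15031 + 8306) - 31403) = (4791 + (-3 + 149))/((-24019 - 10316)/(-15031 + 8306) - 31403) = (4791 + 146)/(-34335/(-6725) - 31403) = 4937/(-34335*(-1/6725) - 31403) = 4937/(6867/1345 - 31403) = 4937/(-42230168/1345) = 4937*(-1345/42230168) = -6640265/42230168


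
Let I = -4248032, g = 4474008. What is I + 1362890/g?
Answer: -9502863894683/2237004 ≈ -4.2480e+6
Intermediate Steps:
I + 1362890/g = -4248032 + 1362890/4474008 = -4248032 + 1362890*(1/4474008) = -4248032 + 681445/2237004 = -9502863894683/2237004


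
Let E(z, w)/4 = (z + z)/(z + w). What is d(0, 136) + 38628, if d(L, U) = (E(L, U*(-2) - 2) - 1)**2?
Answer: 38629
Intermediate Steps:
E(z, w) = 8*z/(w + z) (E(z, w) = 4*((z + z)/(z + w)) = 4*((2*z)/(w + z)) = 4*(2*z/(w + z)) = 8*z/(w + z))
d(L, U) = (-1 + 8*L/(-2 + L - 2*U))**2 (d(L, U) = (8*L/((U*(-2) - 2) + L) - 1)**2 = (8*L/((-2*U - 2) + L) - 1)**2 = (8*L/((-2 - 2*U) + L) - 1)**2 = (8*L/(-2 + L - 2*U) - 1)**2 = (-1 + 8*L/(-2 + L - 2*U))**2)
d(0, 136) + 38628 = (2 + 2*136 + 7*0)**2/(2 - 1*0 + 2*136)**2 + 38628 = (2 + 272 + 0)**2/(2 + 0 + 272)**2 + 38628 = 274**2/274**2 + 38628 = (1/75076)*75076 + 38628 = 1 + 38628 = 38629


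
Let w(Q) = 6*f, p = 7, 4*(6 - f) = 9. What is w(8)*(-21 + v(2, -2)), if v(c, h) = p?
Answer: -315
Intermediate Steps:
f = 15/4 (f = 6 - 1/4*9 = 6 - 9/4 = 15/4 ≈ 3.7500)
v(c, h) = 7
w(Q) = 45/2 (w(Q) = 6*(15/4) = 45/2)
w(8)*(-21 + v(2, -2)) = 45*(-21 + 7)/2 = (45/2)*(-14) = -315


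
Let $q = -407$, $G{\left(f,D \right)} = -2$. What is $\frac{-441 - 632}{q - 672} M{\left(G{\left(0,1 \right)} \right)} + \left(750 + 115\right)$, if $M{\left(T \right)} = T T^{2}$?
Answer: $\frac{924751}{1079} \approx 857.04$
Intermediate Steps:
$M{\left(T \right)} = T^{3}$
$\frac{-441 - 632}{q - 672} M{\left(G{\left(0,1 \right)} \right)} + \left(750 + 115\right) = \frac{-441 - 632}{-407 - 672} \left(-2\right)^{3} + \left(750 + 115\right) = - \frac{1073}{-1079} \left(-8\right) + 865 = \left(-1073\right) \left(- \frac{1}{1079}\right) \left(-8\right) + 865 = \frac{1073}{1079} \left(-8\right) + 865 = - \frac{8584}{1079} + 865 = \frac{924751}{1079}$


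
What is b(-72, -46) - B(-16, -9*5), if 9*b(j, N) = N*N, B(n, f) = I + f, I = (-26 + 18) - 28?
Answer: 2845/9 ≈ 316.11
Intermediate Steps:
I = -36 (I = -8 - 28 = -36)
B(n, f) = -36 + f
b(j, N) = N²/9 (b(j, N) = (N*N)/9 = N²/9)
b(-72, -46) - B(-16, -9*5) = (⅑)*(-46)² - (-36 - 9*5) = (⅑)*2116 - (-36 - 45) = 2116/9 - 1*(-81) = 2116/9 + 81 = 2845/9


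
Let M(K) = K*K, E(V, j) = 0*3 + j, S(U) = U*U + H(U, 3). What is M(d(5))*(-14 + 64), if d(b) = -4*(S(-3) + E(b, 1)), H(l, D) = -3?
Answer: 39200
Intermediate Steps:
S(U) = -3 + U² (S(U) = U*U - 3 = U² - 3 = -3 + U²)
E(V, j) = j (E(V, j) = 0 + j = j)
d(b) = -28 (d(b) = -4*((-3 + (-3)²) + 1) = -4*((-3 + 9) + 1) = -4*(6 + 1) = -4*7 = -28)
M(K) = K²
M(d(5))*(-14 + 64) = (-28)²*(-14 + 64) = 784*50 = 39200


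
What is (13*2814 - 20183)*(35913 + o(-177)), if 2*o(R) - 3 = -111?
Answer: 588051741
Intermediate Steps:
o(R) = -54 (o(R) = 3/2 + (1/2)*(-111) = 3/2 - 111/2 = -54)
(13*2814 - 20183)*(35913 + o(-177)) = (13*2814 - 20183)*(35913 - 54) = (36582 - 20183)*35859 = 16399*35859 = 588051741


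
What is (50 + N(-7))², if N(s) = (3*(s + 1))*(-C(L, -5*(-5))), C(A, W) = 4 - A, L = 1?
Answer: 10816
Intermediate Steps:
N(s) = -9 - 9*s (N(s) = (3*(s + 1))*(-(4 - 1*1)) = (3*(1 + s))*(-(4 - 1)) = (3 + 3*s)*(-1*3) = (3 + 3*s)*(-3) = -9 - 9*s)
(50 + N(-7))² = (50 + (-9 - 9*(-7)))² = (50 + (-9 + 63))² = (50 + 54)² = 104² = 10816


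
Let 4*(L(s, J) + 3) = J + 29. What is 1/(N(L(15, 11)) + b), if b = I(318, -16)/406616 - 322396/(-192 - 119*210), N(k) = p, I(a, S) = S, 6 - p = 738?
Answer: -639962757/460259552560 ≈ -0.0013904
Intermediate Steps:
L(s, J) = 17/4 + J/4 (L(s, J) = -3 + (J + 29)/4 = -3 + (29 + J)/4 = -3 + (29/4 + J/4) = 17/4 + J/4)
p = -732 (p = 6 - 1*738 = 6 - 738 = -732)
N(k) = -732
b = 8193185564/639962757 (b = -16/406616 - 322396/(-192 - 119*210) = -16*1/406616 - 322396/(-192 - 24990) = -2/50827 - 322396/(-25182) = -2/50827 - 322396*(-1/25182) = -2/50827 + 161198/12591 = 8193185564/639962757 ≈ 12.803)
1/(N(L(15, 11)) + b) = 1/(-732 + 8193185564/639962757) = 1/(-460259552560/639962757) = -639962757/460259552560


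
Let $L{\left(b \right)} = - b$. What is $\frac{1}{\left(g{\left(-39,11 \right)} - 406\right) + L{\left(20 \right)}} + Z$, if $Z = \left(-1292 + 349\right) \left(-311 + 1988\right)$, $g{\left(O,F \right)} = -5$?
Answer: $- \frac{681588142}{431} \approx -1.5814 \cdot 10^{6}$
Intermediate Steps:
$Z = -1581411$ ($Z = \left(-943\right) 1677 = -1581411$)
$\frac{1}{\left(g{\left(-39,11 \right)} - 406\right) + L{\left(20 \right)}} + Z = \frac{1}{\left(-5 - 406\right) - 20} - 1581411 = \frac{1}{-411 - 20} - 1581411 = \frac{1}{-431} - 1581411 = - \frac{1}{431} - 1581411 = - \frac{681588142}{431}$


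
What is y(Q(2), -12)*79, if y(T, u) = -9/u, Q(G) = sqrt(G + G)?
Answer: 237/4 ≈ 59.250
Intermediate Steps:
Q(G) = sqrt(2)*sqrt(G) (Q(G) = sqrt(2*G) = sqrt(2)*sqrt(G))
y(Q(2), -12)*79 = -9/(-12)*79 = -9*(-1/12)*79 = (3/4)*79 = 237/4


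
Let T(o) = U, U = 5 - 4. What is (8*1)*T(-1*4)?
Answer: 8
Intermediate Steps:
U = 1
T(o) = 1
(8*1)*T(-1*4) = (8*1)*1 = 8*1 = 8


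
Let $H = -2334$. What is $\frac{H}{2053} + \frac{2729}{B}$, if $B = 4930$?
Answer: $- \frac{5903983}{10121290} \approx -0.58332$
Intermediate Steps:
$\frac{H}{2053} + \frac{2729}{B} = - \frac{2334}{2053} + \frac{2729}{4930} = - \frac{5903983}{10121290}$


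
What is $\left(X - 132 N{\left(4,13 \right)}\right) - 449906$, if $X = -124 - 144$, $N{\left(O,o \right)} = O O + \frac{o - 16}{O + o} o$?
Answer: $- \frac{7683714}{17} \approx -4.5198 \cdot 10^{5}$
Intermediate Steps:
$N{\left(O,o \right)} = O^{2} + \frac{o \left(-16 + o\right)}{O + o}$ ($N{\left(O,o \right)} = O^{2} + \frac{-16 + o}{O + o} o = O^{2} + \frac{o \left(-16 + o\right)}{O + o}$)
$X = -268$
$\left(X - 132 N{\left(4,13 \right)}\right) - 449906 = \left(-268 - 132 \frac{4^{3} + 13^{2} - 208 + 13 \cdot 4^{2}}{4 + 13}\right) - 449906 = \left(-268 - 132 \frac{64 + 169 - 208 + 13 \cdot 16}{17}\right) - 449906 = \left(-268 - 132 \frac{64 + 169 - 208 + 208}{17}\right) - 449906 = \left(-268 - 132 \cdot \frac{1}{17} \cdot 233\right) - 449906 = \left(-268 - \frac{30756}{17}\right) - 449906 = - \frac{35312}{17} - 449906 = - \frac{7683714}{17}$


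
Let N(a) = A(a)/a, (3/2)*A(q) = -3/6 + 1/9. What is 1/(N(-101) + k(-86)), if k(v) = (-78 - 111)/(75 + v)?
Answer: 29997/515480 ≈ 0.058192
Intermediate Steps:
A(q) = -7/27 (A(q) = 2*(-3/6 + 1/9)/3 = 2*(-3*⅙ + 1*(⅑))/3 = 2*(-½ + ⅑)/3 = (⅔)*(-7/18) = -7/27)
k(v) = -189/(75 + v)
N(a) = -7/(27*a)
1/(N(-101) + k(-86)) = 1/(-7/27/(-101) - 189/(75 - 86)) = 1/(-7/27*(-1/101) - 189/(-11)) = 1/(7/2727 - 189*(-1/11)) = 1/(7/2727 + 189/11) = 1/(515480/29997) = 29997/515480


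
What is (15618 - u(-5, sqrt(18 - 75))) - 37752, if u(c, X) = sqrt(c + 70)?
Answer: -22134 - sqrt(65) ≈ -22142.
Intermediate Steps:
u(c, X) = sqrt(70 + c)
(15618 - u(-5, sqrt(18 - 75))) - 37752 = (15618 - sqrt(70 - 5)) - 37752 = (15618 - sqrt(65)) - 37752 = -22134 - sqrt(65)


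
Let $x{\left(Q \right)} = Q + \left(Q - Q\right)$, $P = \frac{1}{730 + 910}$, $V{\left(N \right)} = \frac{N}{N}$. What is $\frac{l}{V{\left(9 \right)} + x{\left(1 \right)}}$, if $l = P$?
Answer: $\frac{1}{3280} \approx 0.00030488$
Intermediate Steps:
$V{\left(N \right)} = 1$
$P = \frac{1}{1640} \approx 0.00060976$
$l = \frac{1}{1640} \approx 0.00060976$
$x{\left(Q \right)} = Q$ ($x{\left(Q \right)} = Q + 0 = Q$)
$\frac{l}{V{\left(9 \right)} + x{\left(1 \right)}} = \frac{1}{1640 \left(1 + 1\right)} = \frac{1}{1640 \cdot 2} = \frac{1}{1640} \cdot \frac{1}{2} = \frac{1}{3280}$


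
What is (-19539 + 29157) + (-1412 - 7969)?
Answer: 237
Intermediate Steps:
(-19539 + 29157) + (-1412 - 7969) = 9618 - 9381 = 237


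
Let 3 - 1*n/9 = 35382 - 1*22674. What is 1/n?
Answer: -1/114345 ≈ -8.7455e-6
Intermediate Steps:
n = -114345 (n = 27 - 9*(35382 - 1*22674) = 27 - 9*(35382 - 22674) = 27 - 9*12708 = 27 - 114372 = -114345)
1/n = 1/(-114345) = -1/114345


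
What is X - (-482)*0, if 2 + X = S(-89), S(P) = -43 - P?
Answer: 44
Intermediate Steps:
X = 44 (X = -2 + (-43 - 1*(-89)) = -2 + (-43 + 89) = -2 + 46 = 44)
X - (-482)*0 = 44 - (-482)*0 = 44 - 1*0 = 44 + 0 = 44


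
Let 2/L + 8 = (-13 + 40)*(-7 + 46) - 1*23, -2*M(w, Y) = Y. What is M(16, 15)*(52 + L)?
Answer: -398595/1022 ≈ -390.01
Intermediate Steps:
M(w, Y) = -Y/2
L = 1/511 (L = 2/(-8 + ((-13 + 40)*(-7 + 46) - 1*23)) = 2/(-8 + (27*39 - 23)) = 2/(-8 + (1053 - 23)) = 2/(-8 + 1030) = 2/1022 = 2*(1/1022) = 1/511 ≈ 0.0019569)
M(16, 15)*(52 + L) = (-1/2*15)*(52 + 1/511) = -15/2*26573/511 = -398595/1022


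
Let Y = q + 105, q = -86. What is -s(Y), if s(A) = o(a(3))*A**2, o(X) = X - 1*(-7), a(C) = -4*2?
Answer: 361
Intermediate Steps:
a(C) = -8
o(X) = 7 + X (o(X) = X + 7 = 7 + X)
Y = 19 (Y = -86 + 105 = 19)
s(A) = -A**2 (s(A) = (7 - 8)*A**2 = -A**2)
-s(Y) = -(-1)*19**2 = -(-1)*361 = -1*(-361) = 361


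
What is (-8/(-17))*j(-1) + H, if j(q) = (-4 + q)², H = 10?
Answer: 370/17 ≈ 21.765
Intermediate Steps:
(-8/(-17))*j(-1) + H = (-8/(-17))*(-4 - 1)² + 10 = -8*(-1/17)*(-5)² + 10 = (8/17)*25 + 10 = 200/17 + 10 = 370/17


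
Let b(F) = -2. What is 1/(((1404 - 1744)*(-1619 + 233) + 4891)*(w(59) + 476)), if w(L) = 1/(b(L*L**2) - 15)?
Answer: 17/3852375921 ≈ 4.4129e-9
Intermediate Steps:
w(L) = -1/17 (w(L) = 1/(-2 - 15) = 1/(-17) = -1/17)
1/(((1404 - 1744)*(-1619 + 233) + 4891)*(w(59) + 476)) = 1/(((1404 - 1744)*(-1619 + 233) + 4891)*(-1/17 + 476)) = 1/((-340*(-1386) + 4891)*(8091/17)) = 1/((471240 + 4891)*(8091/17)) = 1/(476131*(8091/17)) = 1/(3852375921/17) = 17/3852375921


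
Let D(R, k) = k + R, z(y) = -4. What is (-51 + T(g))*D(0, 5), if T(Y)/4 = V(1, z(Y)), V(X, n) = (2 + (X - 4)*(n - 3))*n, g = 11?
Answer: -2095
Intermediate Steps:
D(R, k) = R + k
V(X, n) = n*(2 + (-4 + X)*(-3 + n)) (V(X, n) = (2 + (-4 + X)*(-3 + n))*n = n*(2 + (-4 + X)*(-3 + n)))
T(Y) = -368 (T(Y) = 4*(-4*(14 - 4*(-4) - 3*1 + 1*(-4))) = 4*(-4*(14 + 16 - 3 - 4)) = 4*(-4*23) = 4*(-92) = -368)
(-51 + T(g))*D(0, 5) = (-51 - 368)*(0 + 5) = -419*5 = -2095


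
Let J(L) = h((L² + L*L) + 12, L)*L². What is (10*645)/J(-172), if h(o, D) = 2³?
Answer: 75/2752 ≈ 0.027253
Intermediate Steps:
h(o, D) = 8
J(L) = 8*L²
(10*645)/J(-172) = (10*645)/((8*(-172)²)) = 6450/((8*29584)) = 6450/236672 = 6450*(1/236672) = 75/2752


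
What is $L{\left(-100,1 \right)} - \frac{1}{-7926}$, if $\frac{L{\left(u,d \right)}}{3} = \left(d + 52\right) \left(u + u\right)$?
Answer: $- \frac{252046799}{7926} \approx -31800.0$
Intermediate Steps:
$L{\left(u,d \right)} = 6 u \left(52 + d\right)$ ($L{\left(u,d \right)} = 3 \left(d + 52\right) \left(u + u\right) = 3 \left(52 + d\right) 2 u = 3 \cdot 2 u \left(52 + d\right) = 6 u \left(52 + d\right)$)
$L{\left(-100,1 \right)} - \frac{1}{-7926} = 6 \left(-100\right) \left(52 + 1\right) - \frac{1}{-7926} = 6 \left(-100\right) 53 - - \frac{1}{7926} = -31800 + \frac{1}{7926} = - \frac{252046799}{7926}$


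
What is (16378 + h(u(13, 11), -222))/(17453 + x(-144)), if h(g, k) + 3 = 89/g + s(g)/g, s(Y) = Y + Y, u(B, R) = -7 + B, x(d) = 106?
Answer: 98351/105354 ≈ 0.93353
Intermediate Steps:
s(Y) = 2*Y
h(g, k) = -1 + 89/g (h(g, k) = -3 + (89/g + (2*g)/g) = -3 + (89/g + 2) = -3 + (2 + 89/g) = -1 + 89/g)
(16378 + h(u(13, 11), -222))/(17453 + x(-144)) = (16378 + (89 - (-7 + 13))/(-7 + 13))/(17453 + 106) = (16378 + (89 - 1*6)/6)/17559 = (16378 + (89 - 6)/6)*(1/17559) = (16378 + (⅙)*83)*(1/17559) = (16378 + 83/6)*(1/17559) = (98351/6)*(1/17559) = 98351/105354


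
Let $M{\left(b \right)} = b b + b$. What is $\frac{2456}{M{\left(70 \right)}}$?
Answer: $\frac{1228}{2485} \approx 0.49416$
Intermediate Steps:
$M{\left(b \right)} = b + b^{2}$ ($M{\left(b \right)} = b^{2} + b = b + b^{2}$)
$\frac{2456}{M{\left(70 \right)}} = \frac{2456}{70 \left(1 + 70\right)} = \frac{2456}{70 \cdot 71} = \frac{2456}{4970} = 2456 \cdot \frac{1}{4970} = \frac{1228}{2485}$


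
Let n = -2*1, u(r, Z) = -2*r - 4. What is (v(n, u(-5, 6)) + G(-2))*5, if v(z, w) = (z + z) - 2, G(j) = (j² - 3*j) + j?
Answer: 10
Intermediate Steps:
u(r, Z) = -4 - 2*r
n = -2
G(j) = j² - 2*j
v(z, w) = -2 + 2*z (v(z, w) = 2*z - 2 = -2 + 2*z)
(v(n, u(-5, 6)) + G(-2))*5 = ((-2 + 2*(-2)) - 2*(-2 - 2))*5 = ((-2 - 4) - 2*(-4))*5 = (-6 + 8)*5 = 2*5 = 10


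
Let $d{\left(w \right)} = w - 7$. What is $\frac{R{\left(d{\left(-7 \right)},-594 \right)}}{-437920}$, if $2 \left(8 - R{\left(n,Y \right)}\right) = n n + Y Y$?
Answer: $\frac{44127}{109480} \approx 0.40306$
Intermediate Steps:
$d{\left(w \right)} = -7 + w$
$R{\left(n,Y \right)} = 8 - \frac{Y^{2}}{2} - \frac{n^{2}}{2}$ ($R{\left(n,Y \right)} = 8 - \frac{n n + Y Y}{2} = 8 - \frac{n^{2} + Y^{2}}{2} = 8 - \frac{Y^{2} + n^{2}}{2} = 8 - \left(\frac{Y^{2}}{2} + \frac{n^{2}}{2}\right) = 8 - \frac{Y^{2}}{2} - \frac{n^{2}}{2}$)
$\frac{R{\left(d{\left(-7 \right)},-594 \right)}}{-437920} = \frac{8 - \frac{\left(-594\right)^{2}}{2} - \frac{\left(-7 - 7\right)^{2}}{2}}{-437920} = \left(8 - 176418 - \frac{\left(-14\right)^{2}}{2}\right) \left(- \frac{1}{437920}\right) = \left(8 - 176418 - 98\right) \left(- \frac{1}{437920}\right) = \left(-176508\right) \left(- \frac{1}{437920}\right) = \frac{44127}{109480}$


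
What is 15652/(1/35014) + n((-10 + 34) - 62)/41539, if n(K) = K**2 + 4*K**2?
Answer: 22764997345212/41539 ≈ 5.4804e+8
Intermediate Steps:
n(K) = 5*K**2
15652/(1/35014) + n((-10 + 34) - 62)/41539 = 15652/(1/35014) + (5*((-10 + 34) - 62)**2)/41539 = 15652/(1/35014) + (5*(24 - 62)**2)*(1/41539) = 15652*35014 + (5*(-38)**2)*(1/41539) = 548039128 + (5*1444)*(1/41539) = 548039128 + 7220*(1/41539) = 548039128 + 7220/41539 = 22764997345212/41539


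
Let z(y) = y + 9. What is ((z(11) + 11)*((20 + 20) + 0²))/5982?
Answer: 620/2991 ≈ 0.20729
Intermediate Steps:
z(y) = 9 + y
((z(11) + 11)*((20 + 20) + 0²))/5982 = (((9 + 11) + 11)*((20 + 20) + 0²))/5982 = ((20 + 11)*(40 + 0))*(1/5982) = (31*40)*(1/5982) = 1240*(1/5982) = 620/2991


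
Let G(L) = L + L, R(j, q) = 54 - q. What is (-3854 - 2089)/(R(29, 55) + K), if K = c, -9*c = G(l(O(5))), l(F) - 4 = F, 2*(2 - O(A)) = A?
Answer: 53487/16 ≈ 3342.9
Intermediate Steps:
O(A) = 2 - A/2
l(F) = 4 + F
G(L) = 2*L
c = -7/9 (c = -2*(4 + (2 - 1/2*5))/9 = -2*(4 + (2 - 5/2))/9 = -2*(4 - 1/2)/9 = -2*7/(9*2) = -1/9*7 = -7/9 ≈ -0.77778)
K = -7/9 ≈ -0.77778
(-3854 - 2089)/(R(29, 55) + K) = (-3854 - 2089)/((54 - 1*55) - 7/9) = -5943/((54 - 55) - 7/9) = -5943/(-1 - 7/9) = -5943/(-16/9) = -5943*(-9/16) = 53487/16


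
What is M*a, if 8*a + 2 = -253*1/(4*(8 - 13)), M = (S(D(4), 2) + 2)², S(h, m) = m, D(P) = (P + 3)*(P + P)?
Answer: 213/10 ≈ 21.300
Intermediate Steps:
D(P) = 2*P*(3 + P) (D(P) = (3 + P)*(2*P) = 2*P*(3 + P))
M = 16 (M = (2 + 2)² = 4² = 16)
a = 213/160 (a = -¼ + (-253*1/(4*(8 - 13)))/8 = -¼ + (-253/(4*(-5)))/8 = -¼ + (-253/(-20))/8 = -¼ + (-253*(-1/20))/8 = -¼ + (⅛)*(253/20) = -¼ + 253/160 = 213/160 ≈ 1.3312)
M*a = 16*(213/160) = 213/10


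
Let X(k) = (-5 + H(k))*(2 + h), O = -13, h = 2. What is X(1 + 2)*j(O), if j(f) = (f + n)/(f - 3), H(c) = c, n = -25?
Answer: -19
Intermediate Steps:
X(k) = -20 + 4*k (X(k) = (-5 + k)*(2 + 2) = (-5 + k)*4 = -20 + 4*k)
j(f) = (-25 + f)/(-3 + f) (j(f) = (f - 25)/(f - 3) = (-25 + f)/(-3 + f))
X(1 + 2)*j(O) = (-20 + 4*(1 + 2))*((-25 - 13)/(-3 - 13)) = (-20 + 4*3)*(-38/(-16)) = (-20 + 12)*(-1/16*(-38)) = -8*19/8 = -19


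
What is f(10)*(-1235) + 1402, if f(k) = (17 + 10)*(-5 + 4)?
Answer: 34747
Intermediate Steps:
f(k) = -27 (f(k) = 27*(-1) = -27)
f(10)*(-1235) + 1402 = -27*(-1235) + 1402 = 33345 + 1402 = 34747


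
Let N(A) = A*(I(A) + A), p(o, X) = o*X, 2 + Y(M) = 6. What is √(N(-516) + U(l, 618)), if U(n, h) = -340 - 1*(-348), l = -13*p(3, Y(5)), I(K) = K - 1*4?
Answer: 2*√133646 ≈ 731.15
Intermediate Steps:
Y(M) = 4 (Y(M) = -2 + 6 = 4)
p(o, X) = X*o
I(K) = -4 + K (I(K) = K - 4 = -4 + K)
l = -156 (l = -52*3 = -13*12 = -156)
U(n, h) = 8 (U(n, h) = -340 + 348 = 8)
N(A) = A*(-4 + 2*A) (N(A) = A*((-4 + A) + A) = A*(-4 + 2*A))
√(N(-516) + U(l, 618)) = √(2*(-516)*(-2 - 516) + 8) = √(2*(-516)*(-518) + 8) = √(534576 + 8) = √534584 = 2*√133646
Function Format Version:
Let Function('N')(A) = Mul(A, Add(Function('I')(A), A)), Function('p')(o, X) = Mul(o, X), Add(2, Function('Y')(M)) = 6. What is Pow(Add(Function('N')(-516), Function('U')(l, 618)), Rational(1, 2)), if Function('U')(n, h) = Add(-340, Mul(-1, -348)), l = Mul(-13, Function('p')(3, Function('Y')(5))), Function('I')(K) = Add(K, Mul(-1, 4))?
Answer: Mul(2, Pow(133646, Rational(1, 2))) ≈ 731.15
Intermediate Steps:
Function('Y')(M) = 4 (Function('Y')(M) = Add(-2, 6) = 4)
Function('p')(o, X) = Mul(X, o)
Function('I')(K) = Add(-4, K) (Function('I')(K) = Add(K, -4) = Add(-4, K))
l = -156 (l = Mul(-13, Mul(4, 3)) = Mul(-13, 12) = -156)
Function('U')(n, h) = 8 (Function('U')(n, h) = Add(-340, 348) = 8)
Function('N')(A) = Mul(A, Add(-4, Mul(2, A))) (Function('N')(A) = Mul(A, Add(Add(-4, A), A)) = Mul(A, Add(-4, Mul(2, A))))
Pow(Add(Function('N')(-516), Function('U')(l, 618)), Rational(1, 2)) = Pow(Add(Mul(2, -516, Add(-2, -516)), 8), Rational(1, 2)) = Pow(Add(Mul(2, -516, -518), 8), Rational(1, 2)) = Pow(Add(534576, 8), Rational(1, 2)) = Pow(534584, Rational(1, 2)) = Mul(2, Pow(133646, Rational(1, 2)))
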